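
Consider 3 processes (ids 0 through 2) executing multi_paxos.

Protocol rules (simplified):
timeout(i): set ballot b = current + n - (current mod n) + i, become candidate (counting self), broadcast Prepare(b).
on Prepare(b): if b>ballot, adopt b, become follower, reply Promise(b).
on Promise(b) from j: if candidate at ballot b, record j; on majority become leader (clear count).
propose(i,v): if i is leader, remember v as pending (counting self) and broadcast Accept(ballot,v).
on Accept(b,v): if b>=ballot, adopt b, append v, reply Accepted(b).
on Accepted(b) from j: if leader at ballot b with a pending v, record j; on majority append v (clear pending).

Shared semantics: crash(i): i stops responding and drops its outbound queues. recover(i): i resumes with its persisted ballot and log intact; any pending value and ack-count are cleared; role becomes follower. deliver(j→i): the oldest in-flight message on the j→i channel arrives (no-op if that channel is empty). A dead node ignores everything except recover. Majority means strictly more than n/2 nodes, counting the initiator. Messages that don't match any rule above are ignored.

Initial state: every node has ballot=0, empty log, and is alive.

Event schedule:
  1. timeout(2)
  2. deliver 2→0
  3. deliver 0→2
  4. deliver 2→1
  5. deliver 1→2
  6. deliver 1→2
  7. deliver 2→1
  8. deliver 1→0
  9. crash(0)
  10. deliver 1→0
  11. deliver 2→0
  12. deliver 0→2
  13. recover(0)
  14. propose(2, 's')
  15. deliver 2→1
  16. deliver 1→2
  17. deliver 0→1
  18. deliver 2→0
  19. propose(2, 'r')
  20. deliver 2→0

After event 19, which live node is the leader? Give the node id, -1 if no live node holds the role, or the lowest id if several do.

2

1. timeout(2):  <2:cand b5 ->
2. deliver 2→0:  <0:foll b5 ->
3. deliver 0→2:  <2:lead b5 ->
4. deliver 2→1:  <1:foll b5 ->
5. deliver 1→2:  nop
6. deliver 1→2:  nop
7. deliver 2→1:  nop
8. deliver 1→0:  nop
9. crash(0):  <0:✗foll b5 ->
10. deliver 1→0:  nop
11. deliver 2→0:  nop
12. deliver 0→2:  nop
13. recover(0):  <0:foll b5 ->
14. propose(2,'s'):  nop
15. deliver 2→1:  <1:foll b5 s>
16. deliver 1→2:  <2:lead b5 s>
17. deliver 0→1:  nop
18. deliver 2→0:  <0:foll b5 s>
19. propose(2,'r'):  nop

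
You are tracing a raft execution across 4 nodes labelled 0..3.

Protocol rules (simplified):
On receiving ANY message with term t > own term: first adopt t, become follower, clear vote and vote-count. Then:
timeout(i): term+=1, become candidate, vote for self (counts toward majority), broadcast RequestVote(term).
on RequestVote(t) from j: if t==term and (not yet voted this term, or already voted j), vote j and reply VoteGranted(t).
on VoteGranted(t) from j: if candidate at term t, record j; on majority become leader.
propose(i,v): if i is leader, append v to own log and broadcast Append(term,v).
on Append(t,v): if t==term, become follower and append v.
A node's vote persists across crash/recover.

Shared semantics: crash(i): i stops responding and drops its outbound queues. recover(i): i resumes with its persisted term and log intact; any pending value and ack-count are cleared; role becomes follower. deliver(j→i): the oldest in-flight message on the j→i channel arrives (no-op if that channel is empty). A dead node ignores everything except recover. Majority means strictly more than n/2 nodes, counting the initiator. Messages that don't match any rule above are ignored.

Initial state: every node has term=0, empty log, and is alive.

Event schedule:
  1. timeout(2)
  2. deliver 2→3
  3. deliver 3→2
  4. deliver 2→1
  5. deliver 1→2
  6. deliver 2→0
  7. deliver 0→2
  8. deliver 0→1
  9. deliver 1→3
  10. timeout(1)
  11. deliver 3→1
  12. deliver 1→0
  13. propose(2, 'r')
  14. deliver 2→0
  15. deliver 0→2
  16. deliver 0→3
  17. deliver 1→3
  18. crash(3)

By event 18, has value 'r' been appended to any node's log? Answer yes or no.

yes

1. timeout(2):  <2:cand t1 ->
2. deliver 2→3:  <3:foll t1 ->
3. deliver 3→2:  nop
4. deliver 2→1:  <1:foll t1 ->
5. deliver 1→2:  <2:lead t1 ->
6. deliver 2→0:  <0:foll t1 ->
7. deliver 0→2:  nop
8. deliver 0→1:  nop
9. deliver 1→3:  nop
10. timeout(1):  <1:cand t2 ->
11. deliver 3→1:  nop
12. deliver 1→0:  <0:foll t2 ->
13. propose(2,'r'):  <2:lead t1 r>
14. deliver 2→0:  nop
15. deliver 0→2:  nop
16. deliver 0→3:  nop
17. deliver 1→3:  <3:foll t2 ->
18. crash(3):  <3:✗foll t2 ->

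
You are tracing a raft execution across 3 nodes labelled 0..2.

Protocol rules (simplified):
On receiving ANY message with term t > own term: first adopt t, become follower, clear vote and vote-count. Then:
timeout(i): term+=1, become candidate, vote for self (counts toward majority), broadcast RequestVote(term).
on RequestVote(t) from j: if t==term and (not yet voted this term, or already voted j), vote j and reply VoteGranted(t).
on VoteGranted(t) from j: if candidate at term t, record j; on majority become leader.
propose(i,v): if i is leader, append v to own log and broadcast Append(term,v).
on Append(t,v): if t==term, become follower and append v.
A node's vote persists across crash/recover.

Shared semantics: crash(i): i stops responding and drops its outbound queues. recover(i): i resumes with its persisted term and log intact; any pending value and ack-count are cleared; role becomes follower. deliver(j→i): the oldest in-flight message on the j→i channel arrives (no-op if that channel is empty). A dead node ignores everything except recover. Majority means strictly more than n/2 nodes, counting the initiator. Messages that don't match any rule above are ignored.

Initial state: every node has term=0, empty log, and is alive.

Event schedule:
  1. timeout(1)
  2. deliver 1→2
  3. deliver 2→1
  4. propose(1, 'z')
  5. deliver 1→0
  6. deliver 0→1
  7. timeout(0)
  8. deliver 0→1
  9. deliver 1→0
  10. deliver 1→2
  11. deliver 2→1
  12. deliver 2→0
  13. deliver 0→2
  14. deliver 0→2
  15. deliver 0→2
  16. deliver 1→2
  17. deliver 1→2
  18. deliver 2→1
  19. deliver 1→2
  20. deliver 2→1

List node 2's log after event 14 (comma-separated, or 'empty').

step 1 timeout(1): 1={cand,t=1,log=-}
step 2 deliver 1→2: 2={foll,t=1,log=-}
step 3 deliver 2→1: 1={lead,t=1,log=-}
step 4 propose(1,'z'): 1={lead,t=1,log=z}
step 5 deliver 1→0: 0={foll,t=1,log=-}
step 6 deliver 0→1: —
step 7 timeout(0): 0={cand,t=2,log=-}
step 8 deliver 0→1: 1={foll,t=2,log=z}
step 9 deliver 1→0: —
step 10 deliver 1→2: 2={foll,t=1,log=z}
step 11 deliver 2→1: —
step 12 deliver 2→0: —
step 13 deliver 0→2: 2={foll,t=2,log=z}
step 14 deliver 0→2: —

z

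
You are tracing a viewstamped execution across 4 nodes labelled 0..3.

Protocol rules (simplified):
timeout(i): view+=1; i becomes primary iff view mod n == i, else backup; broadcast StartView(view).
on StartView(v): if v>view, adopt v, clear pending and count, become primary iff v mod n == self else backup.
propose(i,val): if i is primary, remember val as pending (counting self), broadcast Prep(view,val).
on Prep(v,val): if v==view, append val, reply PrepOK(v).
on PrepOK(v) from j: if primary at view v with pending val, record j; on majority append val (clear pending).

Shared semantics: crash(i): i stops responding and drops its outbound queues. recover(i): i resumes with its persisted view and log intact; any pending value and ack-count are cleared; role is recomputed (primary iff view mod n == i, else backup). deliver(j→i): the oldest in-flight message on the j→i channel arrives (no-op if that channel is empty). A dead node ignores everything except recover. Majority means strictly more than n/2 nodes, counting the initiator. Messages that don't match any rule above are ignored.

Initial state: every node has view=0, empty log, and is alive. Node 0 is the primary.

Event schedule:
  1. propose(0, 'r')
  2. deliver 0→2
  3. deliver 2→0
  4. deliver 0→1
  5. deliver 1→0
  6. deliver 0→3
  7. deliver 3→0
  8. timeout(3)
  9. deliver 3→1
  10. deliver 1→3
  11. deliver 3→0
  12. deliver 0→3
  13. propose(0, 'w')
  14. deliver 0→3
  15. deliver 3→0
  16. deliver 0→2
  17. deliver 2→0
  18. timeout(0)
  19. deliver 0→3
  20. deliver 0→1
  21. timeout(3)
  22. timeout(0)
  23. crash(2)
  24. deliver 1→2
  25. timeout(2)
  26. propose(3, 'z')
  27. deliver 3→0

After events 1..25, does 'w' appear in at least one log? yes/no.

1. propose(0,'r'):  nop
2. deliver 0→2:  <2:back v0 r>
3. deliver 2→0:  nop
4. deliver 0→1:  <1:back v0 r>
5. deliver 1→0:  <0:prim v0 r>
6. deliver 0→3:  <3:back v0 r>
7. deliver 3→0:  nop
8. timeout(3):  <3:back v1 r>
9. deliver 3→1:  <1:prim v1 r>
10. deliver 1→3:  nop
11. deliver 3→0:  <0:back v1 r>
12. deliver 0→3:  nop
13. propose(0,'w'):  nop
14. deliver 0→3:  nop
15. deliver 3→0:  nop
16. deliver 0→2:  nop
17. deliver 2→0:  nop
18. timeout(0):  <0:back v2 r>
19. deliver 0→3:  <3:back v2 r>
20. deliver 0→1:  <1:back v2 r>
21. timeout(3):  <3:prim v3 r>
22. timeout(0):  <0:back v3 r>
23. crash(2):  <2:✗back v0 r>
24. deliver 1→2:  nop
25. timeout(2):  nop

no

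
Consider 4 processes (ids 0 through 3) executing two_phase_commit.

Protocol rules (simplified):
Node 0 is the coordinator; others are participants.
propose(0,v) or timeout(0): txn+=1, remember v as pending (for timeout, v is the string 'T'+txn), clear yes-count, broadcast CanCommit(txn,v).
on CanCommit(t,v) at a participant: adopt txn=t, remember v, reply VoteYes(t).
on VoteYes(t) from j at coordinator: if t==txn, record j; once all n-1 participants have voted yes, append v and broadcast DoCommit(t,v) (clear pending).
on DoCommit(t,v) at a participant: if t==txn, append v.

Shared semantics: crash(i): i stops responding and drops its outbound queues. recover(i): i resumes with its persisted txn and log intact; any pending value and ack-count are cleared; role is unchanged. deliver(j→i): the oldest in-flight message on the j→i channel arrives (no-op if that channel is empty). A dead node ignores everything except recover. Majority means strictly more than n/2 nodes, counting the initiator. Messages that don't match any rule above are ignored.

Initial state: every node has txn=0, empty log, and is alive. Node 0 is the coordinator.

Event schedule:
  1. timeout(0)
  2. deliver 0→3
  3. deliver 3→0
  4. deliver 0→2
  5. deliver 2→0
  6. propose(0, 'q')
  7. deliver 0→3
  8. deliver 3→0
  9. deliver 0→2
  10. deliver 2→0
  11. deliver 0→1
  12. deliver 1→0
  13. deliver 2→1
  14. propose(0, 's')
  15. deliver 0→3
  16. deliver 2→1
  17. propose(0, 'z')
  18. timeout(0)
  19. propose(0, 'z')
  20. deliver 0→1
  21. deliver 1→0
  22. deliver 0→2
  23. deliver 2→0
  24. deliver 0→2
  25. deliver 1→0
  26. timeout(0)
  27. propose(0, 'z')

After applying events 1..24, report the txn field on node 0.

[1] timeout(0) → N0(coor t1 [-])
[2] deliver 0→3 → N3(part t1 [-])
[3] deliver 3→0 → ∅
[4] deliver 0→2 → N2(part t1 [-])
[5] deliver 2→0 → ∅
[6] propose(0,'q') → N0(coor t2 [-])
[7] deliver 0→3 → N3(part t2 [-])
[8] deliver 3→0 → ∅
[9] deliver 0→2 → N2(part t2 [-])
[10] deliver 2→0 → ∅
[11] deliver 0→1 → N1(part t1 [-])
[12] deliver 1→0 → ∅
[13] deliver 2→1 → ∅
[14] propose(0,'s') → N0(coor t3 [-])
[15] deliver 0→3 → N3(part t3 [-])
[16] deliver 2→1 → ∅
[17] propose(0,'z') → N0(coor t4 [-])
[18] timeout(0) → N0(coor t5 [-])
[19] propose(0,'z') → N0(coor t6 [-])
[20] deliver 0→1 → N1(part t2 [-])
[21] deliver 1→0 → ∅
[22] deliver 0→2 → N2(part t3 [-])
[23] deliver 2→0 → ∅
[24] deliver 0→2 → N2(part t4 [-])

6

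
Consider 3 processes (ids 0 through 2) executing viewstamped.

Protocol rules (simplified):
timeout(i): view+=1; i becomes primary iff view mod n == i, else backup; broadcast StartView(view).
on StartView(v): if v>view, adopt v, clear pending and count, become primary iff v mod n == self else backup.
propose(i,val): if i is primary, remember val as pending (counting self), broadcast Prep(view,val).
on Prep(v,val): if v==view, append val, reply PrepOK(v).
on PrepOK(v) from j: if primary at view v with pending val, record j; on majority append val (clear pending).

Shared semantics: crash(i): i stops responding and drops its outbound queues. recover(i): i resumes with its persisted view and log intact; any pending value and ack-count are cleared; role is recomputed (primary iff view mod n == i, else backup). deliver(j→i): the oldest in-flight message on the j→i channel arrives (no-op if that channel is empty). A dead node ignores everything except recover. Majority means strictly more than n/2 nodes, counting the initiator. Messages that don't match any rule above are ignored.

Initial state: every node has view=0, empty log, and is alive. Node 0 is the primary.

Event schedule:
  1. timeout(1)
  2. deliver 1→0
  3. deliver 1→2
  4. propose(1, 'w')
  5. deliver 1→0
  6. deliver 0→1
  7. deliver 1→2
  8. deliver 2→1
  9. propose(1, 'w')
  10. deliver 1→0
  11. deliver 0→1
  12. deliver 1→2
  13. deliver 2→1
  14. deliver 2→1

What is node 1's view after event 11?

1

after 1 — timeout(1): n1:prim/v1/[-]
after 2 — deliver 1→0: n0:back/v1/[-]
after 3 — deliver 1→2: n2:back/v1/[-]
after 4 — propose(1,'w'): ·
after 5 — deliver 1→0: n0:back/v1/[w]
after 6 — deliver 0→1: n1:prim/v1/[w]
after 7 — deliver 1→2: n2:back/v1/[w]
after 8 — deliver 2→1: ·
after 9 — propose(1,'w'): ·
after 10 — deliver 1→0: n0:back/v1/[w,w]
after 11 — deliver 0→1: n1:prim/v1/[w,w]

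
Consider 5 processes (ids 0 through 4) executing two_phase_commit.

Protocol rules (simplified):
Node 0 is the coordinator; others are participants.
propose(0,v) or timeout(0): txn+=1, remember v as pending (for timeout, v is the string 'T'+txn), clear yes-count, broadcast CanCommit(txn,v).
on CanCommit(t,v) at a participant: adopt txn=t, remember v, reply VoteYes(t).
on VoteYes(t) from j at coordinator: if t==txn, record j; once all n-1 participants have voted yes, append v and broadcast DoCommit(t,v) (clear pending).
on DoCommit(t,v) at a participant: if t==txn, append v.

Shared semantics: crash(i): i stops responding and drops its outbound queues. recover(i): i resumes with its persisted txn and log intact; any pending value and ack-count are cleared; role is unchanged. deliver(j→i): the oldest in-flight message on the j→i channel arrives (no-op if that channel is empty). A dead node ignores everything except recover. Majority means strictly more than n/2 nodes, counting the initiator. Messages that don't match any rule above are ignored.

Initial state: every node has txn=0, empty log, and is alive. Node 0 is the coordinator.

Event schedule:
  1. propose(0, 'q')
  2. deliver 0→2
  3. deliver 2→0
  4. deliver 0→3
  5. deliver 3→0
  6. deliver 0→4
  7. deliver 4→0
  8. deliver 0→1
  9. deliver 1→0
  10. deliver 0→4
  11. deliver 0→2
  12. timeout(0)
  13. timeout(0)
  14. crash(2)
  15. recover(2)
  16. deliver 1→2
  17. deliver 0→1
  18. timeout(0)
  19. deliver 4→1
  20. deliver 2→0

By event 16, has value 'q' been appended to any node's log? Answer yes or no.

step 1 propose(0,'q'): 0={coor,t=1,log=-}
step 2 deliver 0→2: 2={part,t=1,log=-}
step 3 deliver 2→0: —
step 4 deliver 0→3: 3={part,t=1,log=-}
step 5 deliver 3→0: —
step 6 deliver 0→4: 4={part,t=1,log=-}
step 7 deliver 4→0: —
step 8 deliver 0→1: 1={part,t=1,log=-}
step 9 deliver 1→0: 0={coor,t=1,log=q}
step 10 deliver 0→4: 4={part,t=1,log=q}
step 11 deliver 0→2: 2={part,t=1,log=q}
step 12 timeout(0): 0={coor,t=2,log=q}
step 13 timeout(0): 0={coor,t=3,log=q}
step 14 crash(2): 2={✗part,t=1,log=q}
step 15 recover(2): 2={part,t=1,log=q}
step 16 deliver 1→2: —

yes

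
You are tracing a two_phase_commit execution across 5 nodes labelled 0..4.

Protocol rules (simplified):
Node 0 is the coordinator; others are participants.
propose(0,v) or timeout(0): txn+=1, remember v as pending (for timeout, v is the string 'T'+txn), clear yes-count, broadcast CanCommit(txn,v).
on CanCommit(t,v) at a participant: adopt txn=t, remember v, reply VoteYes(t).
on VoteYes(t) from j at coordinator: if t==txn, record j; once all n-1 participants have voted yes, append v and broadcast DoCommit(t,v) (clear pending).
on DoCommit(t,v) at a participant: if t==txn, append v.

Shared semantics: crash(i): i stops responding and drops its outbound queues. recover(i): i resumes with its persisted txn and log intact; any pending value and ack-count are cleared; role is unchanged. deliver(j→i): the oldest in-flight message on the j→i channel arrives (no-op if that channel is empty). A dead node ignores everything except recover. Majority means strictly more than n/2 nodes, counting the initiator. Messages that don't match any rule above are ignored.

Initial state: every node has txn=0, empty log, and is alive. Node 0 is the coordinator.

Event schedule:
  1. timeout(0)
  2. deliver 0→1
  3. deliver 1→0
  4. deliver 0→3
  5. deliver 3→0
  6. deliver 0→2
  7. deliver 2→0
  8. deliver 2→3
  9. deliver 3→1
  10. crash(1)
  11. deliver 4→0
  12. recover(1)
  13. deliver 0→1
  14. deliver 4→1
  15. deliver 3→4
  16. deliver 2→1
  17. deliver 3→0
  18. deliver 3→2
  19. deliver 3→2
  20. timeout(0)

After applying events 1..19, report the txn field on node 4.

0

1. timeout(0):  <0:coor t1 ->
2. deliver 0→1:  <1:part t1 ->
3. deliver 1→0:  nop
4. deliver 0→3:  <3:part t1 ->
5. deliver 3→0:  nop
6. deliver 0→2:  <2:part t1 ->
7. deliver 2→0:  nop
8. deliver 2→3:  nop
9. deliver 3→1:  nop
10. crash(1):  <1:✗part t1 ->
11. deliver 4→0:  nop
12. recover(1):  <1:part t1 ->
13. deliver 0→1:  nop
14. deliver 4→1:  nop
15. deliver 3→4:  nop
16. deliver 2→1:  nop
17. deliver 3→0:  nop
18. deliver 3→2:  nop
19. deliver 3→2:  nop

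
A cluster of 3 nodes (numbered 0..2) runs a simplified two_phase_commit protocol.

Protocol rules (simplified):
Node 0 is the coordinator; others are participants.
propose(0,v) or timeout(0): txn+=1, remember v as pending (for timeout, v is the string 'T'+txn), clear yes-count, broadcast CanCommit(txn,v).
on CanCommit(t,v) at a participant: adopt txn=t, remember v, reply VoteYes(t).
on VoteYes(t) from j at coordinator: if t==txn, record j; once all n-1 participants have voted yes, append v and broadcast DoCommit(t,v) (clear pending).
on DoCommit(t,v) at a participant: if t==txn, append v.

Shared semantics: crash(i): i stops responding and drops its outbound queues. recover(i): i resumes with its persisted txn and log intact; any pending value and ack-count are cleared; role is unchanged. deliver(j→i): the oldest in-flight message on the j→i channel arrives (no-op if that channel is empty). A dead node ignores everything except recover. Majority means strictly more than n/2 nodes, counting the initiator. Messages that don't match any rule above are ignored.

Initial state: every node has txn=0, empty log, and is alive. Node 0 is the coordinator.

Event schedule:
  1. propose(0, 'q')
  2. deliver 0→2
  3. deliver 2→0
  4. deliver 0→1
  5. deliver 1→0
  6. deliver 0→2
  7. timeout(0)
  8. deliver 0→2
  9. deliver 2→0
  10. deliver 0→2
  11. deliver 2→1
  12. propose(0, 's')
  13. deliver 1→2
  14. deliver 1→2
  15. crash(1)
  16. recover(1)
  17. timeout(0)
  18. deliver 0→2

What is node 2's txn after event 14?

2

1. propose(0,'q'):  <0:coor t1 ->
2. deliver 0→2:  <2:part t1 ->
3. deliver 2→0:  nop
4. deliver 0→1:  <1:part t1 ->
5. deliver 1→0:  <0:coor t1 q>
6. deliver 0→2:  <2:part t1 q>
7. timeout(0):  <0:coor t2 q>
8. deliver 0→2:  <2:part t2 q>
9. deliver 2→0:  nop
10. deliver 0→2:  nop
11. deliver 2→1:  nop
12. propose(0,'s'):  <0:coor t3 q>
13. deliver 1→2:  nop
14. deliver 1→2:  nop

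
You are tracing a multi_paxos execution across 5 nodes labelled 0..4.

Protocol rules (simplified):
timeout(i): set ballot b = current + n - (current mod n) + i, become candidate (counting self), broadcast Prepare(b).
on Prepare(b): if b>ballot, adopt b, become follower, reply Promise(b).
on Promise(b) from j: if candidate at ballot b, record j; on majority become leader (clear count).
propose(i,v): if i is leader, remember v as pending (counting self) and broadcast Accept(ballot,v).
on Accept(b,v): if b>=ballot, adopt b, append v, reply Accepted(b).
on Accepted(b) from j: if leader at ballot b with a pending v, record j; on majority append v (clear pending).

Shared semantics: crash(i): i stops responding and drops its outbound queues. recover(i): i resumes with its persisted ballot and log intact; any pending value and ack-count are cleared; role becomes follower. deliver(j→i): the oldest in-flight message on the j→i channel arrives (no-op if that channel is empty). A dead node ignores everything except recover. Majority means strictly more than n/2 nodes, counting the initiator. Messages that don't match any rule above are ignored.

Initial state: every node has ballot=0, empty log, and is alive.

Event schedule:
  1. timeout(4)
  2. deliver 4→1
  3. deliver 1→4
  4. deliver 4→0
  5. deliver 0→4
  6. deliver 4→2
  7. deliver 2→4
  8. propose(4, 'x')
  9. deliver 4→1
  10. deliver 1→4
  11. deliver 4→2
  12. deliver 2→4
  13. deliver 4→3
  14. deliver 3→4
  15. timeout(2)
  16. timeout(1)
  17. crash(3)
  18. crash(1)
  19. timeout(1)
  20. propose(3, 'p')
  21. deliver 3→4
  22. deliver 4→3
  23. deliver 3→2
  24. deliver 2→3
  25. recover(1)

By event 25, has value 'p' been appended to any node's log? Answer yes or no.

no

after 1 — timeout(4): n4:cand/b9/[-]
after 2 — deliver 4→1: n1:foll/b9/[-]
after 3 — deliver 1→4: ·
after 4 — deliver 4→0: n0:foll/b9/[-]
after 5 — deliver 0→4: n4:lead/b9/[-]
after 6 — deliver 4→2: n2:foll/b9/[-]
after 7 — deliver 2→4: ·
after 8 — propose(4,'x'): ·
after 9 — deliver 4→1: n1:foll/b9/[x]
after 10 — deliver 1→4: ·
after 11 — deliver 4→2: n2:foll/b9/[x]
after 12 — deliver 2→4: n4:lead/b9/[x]
after 13 — deliver 4→3: n3:foll/b9/[-]
after 14 — deliver 3→4: ·
after 15 — timeout(2): n2:cand/b12/[x]
after 16 — timeout(1): n1:cand/b11/[x]
after 17 — crash(3): n3:✗foll/b9/[-]
after 18 — crash(1): n1:✗cand/b11/[x]
after 19 — timeout(1): ·
after 20 — propose(3,'p'): ·
after 21 — deliver 3→4: ·
after 22 — deliver 4→3: ·
after 23 — deliver 3→2: ·
after 24 — deliver 2→3: ·
after 25 — recover(1): n1:foll/b11/[x]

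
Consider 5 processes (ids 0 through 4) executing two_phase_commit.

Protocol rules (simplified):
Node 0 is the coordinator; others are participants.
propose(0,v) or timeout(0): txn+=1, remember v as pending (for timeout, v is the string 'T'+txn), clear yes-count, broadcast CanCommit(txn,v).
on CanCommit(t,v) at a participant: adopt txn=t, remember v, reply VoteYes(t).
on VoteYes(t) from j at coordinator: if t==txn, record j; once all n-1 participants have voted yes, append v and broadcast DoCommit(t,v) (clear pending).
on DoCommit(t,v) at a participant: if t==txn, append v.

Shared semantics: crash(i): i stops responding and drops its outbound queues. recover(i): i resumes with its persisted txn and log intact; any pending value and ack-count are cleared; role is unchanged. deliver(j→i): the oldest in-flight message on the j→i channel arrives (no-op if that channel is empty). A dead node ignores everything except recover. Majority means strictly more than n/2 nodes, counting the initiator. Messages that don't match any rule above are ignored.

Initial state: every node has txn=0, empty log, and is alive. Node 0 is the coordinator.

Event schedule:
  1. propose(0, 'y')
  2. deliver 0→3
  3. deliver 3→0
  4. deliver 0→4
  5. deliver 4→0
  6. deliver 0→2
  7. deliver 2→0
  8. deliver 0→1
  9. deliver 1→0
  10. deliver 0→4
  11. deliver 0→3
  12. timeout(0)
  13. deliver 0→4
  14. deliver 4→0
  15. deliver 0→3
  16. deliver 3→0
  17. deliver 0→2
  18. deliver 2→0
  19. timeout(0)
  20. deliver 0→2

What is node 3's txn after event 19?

2

after 1 — propose(0,'y'): n0:coor/t1/[-]
after 2 — deliver 0→3: n3:part/t1/[-]
after 3 — deliver 3→0: ·
after 4 — deliver 0→4: n4:part/t1/[-]
after 5 — deliver 4→0: ·
after 6 — deliver 0→2: n2:part/t1/[-]
after 7 — deliver 2→0: ·
after 8 — deliver 0→1: n1:part/t1/[-]
after 9 — deliver 1→0: n0:coor/t1/[y]
after 10 — deliver 0→4: n4:part/t1/[y]
after 11 — deliver 0→3: n3:part/t1/[y]
after 12 — timeout(0): n0:coor/t2/[y]
after 13 — deliver 0→4: n4:part/t2/[y]
after 14 — deliver 4→0: ·
after 15 — deliver 0→3: n3:part/t2/[y]
after 16 — deliver 3→0: ·
after 17 — deliver 0→2: n2:part/t1/[y]
after 18 — deliver 2→0: ·
after 19 — timeout(0): n0:coor/t3/[y]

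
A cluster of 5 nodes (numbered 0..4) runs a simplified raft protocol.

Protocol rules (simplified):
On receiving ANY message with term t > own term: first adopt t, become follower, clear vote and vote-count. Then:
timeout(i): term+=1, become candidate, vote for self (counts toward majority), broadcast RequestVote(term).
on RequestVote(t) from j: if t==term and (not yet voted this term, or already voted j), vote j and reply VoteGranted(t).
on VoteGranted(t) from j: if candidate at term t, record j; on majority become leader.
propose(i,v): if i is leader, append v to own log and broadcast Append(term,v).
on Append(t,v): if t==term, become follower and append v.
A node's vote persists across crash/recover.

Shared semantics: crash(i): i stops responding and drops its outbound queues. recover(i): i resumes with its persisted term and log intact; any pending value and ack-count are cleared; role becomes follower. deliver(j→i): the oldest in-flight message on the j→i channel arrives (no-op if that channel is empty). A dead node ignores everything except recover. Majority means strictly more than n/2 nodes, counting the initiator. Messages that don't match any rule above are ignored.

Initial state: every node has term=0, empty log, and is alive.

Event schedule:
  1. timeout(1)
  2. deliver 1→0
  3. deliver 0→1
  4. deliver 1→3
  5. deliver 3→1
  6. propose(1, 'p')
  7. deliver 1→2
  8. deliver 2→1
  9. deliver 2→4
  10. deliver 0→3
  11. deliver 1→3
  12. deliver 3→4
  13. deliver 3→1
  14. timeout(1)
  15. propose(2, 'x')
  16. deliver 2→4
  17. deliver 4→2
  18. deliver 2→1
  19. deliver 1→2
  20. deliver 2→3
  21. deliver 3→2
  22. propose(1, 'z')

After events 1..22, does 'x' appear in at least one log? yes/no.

after 1 — timeout(1): n1:cand/t1/[-]
after 2 — deliver 1→0: n0:foll/t1/[-]
after 3 — deliver 0→1: ·
after 4 — deliver 1→3: n3:foll/t1/[-]
after 5 — deliver 3→1: n1:lead/t1/[-]
after 6 — propose(1,'p'): n1:lead/t1/[p]
after 7 — deliver 1→2: n2:foll/t1/[-]
after 8 — deliver 2→1: ·
after 9 — deliver 2→4: ·
after 10 — deliver 0→3: ·
after 11 — deliver 1→3: n3:foll/t1/[p]
after 12 — deliver 3→4: ·
after 13 — deliver 3→1: ·
after 14 — timeout(1): n1:cand/t2/[p]
after 15 — propose(2,'x'): ·
after 16 — deliver 2→4: ·
after 17 — deliver 4→2: ·
after 18 — deliver 2→1: ·
after 19 — deliver 1→2: n2:foll/t1/[p]
after 20 — deliver 2→3: ·
after 21 — deliver 3→2: ·
after 22 — propose(1,'z'): ·

no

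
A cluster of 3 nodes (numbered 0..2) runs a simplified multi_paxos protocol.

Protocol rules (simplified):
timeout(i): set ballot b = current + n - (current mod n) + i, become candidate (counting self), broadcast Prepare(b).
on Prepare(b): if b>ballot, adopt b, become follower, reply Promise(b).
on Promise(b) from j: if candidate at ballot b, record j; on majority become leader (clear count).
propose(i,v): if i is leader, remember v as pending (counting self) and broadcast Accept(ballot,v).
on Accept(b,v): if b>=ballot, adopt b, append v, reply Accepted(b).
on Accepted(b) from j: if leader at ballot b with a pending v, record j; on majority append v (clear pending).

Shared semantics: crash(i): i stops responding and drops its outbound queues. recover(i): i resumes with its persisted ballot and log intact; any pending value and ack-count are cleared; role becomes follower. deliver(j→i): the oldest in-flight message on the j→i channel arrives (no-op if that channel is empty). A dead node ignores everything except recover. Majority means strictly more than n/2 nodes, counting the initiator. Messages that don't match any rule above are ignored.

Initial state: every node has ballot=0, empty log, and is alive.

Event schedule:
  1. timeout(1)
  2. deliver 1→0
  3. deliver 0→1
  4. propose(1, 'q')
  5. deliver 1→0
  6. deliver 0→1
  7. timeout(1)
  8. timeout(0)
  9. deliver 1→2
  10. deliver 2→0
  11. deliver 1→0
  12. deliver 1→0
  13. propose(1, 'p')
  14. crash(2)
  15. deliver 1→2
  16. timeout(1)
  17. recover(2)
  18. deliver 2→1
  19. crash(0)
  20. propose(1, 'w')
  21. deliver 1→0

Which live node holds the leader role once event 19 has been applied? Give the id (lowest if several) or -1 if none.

-1

step 1 timeout(1): 1={cand,b=4,log=-}
step 2 deliver 1→0: 0={foll,b=4,log=-}
step 3 deliver 0→1: 1={lead,b=4,log=-}
step 4 propose(1,'q'): —
step 5 deliver 1→0: 0={foll,b=4,log=q}
step 6 deliver 0→1: 1={lead,b=4,log=q}
step 7 timeout(1): 1={cand,b=7,log=q}
step 8 timeout(0): 0={cand,b=6,log=q}
step 9 deliver 1→2: 2={foll,b=4,log=-}
step 10 deliver 2→0: —
step 11 deliver 1→0: 0={foll,b=7,log=q}
step 12 deliver 1→0: —
step 13 propose(1,'p'): —
step 14 crash(2): 2={✗foll,b=4,log=-}
step 15 deliver 1→2: —
step 16 timeout(1): 1={cand,b=10,log=q}
step 17 recover(2): 2={foll,b=4,log=-}
step 18 deliver 2→1: —
step 19 crash(0): 0={✗foll,b=7,log=q}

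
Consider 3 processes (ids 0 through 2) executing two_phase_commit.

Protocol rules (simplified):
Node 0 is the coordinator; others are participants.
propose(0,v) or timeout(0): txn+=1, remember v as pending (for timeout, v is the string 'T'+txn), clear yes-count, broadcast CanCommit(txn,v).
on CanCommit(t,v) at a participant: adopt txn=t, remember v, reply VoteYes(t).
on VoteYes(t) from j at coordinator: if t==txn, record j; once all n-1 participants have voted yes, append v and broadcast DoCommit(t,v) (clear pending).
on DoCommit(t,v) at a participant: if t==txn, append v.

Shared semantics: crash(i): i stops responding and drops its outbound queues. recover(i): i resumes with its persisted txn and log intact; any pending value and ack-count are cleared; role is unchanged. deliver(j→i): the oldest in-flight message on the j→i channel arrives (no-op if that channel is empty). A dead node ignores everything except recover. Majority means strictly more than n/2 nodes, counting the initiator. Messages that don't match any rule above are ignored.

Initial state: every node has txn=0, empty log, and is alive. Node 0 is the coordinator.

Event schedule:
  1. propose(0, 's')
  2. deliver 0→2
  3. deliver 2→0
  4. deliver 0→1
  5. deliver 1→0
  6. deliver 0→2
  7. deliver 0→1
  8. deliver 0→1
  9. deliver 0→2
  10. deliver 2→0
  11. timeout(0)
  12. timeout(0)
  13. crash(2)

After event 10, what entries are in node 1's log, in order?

s

step 1 propose(0,'s'): 0={coor,t=1,log=-}
step 2 deliver 0→2: 2={part,t=1,log=-}
step 3 deliver 2→0: —
step 4 deliver 0→1: 1={part,t=1,log=-}
step 5 deliver 1→0: 0={coor,t=1,log=s}
step 6 deliver 0→2: 2={part,t=1,log=s}
step 7 deliver 0→1: 1={part,t=1,log=s}
step 8 deliver 0→1: —
step 9 deliver 0→2: —
step 10 deliver 2→0: —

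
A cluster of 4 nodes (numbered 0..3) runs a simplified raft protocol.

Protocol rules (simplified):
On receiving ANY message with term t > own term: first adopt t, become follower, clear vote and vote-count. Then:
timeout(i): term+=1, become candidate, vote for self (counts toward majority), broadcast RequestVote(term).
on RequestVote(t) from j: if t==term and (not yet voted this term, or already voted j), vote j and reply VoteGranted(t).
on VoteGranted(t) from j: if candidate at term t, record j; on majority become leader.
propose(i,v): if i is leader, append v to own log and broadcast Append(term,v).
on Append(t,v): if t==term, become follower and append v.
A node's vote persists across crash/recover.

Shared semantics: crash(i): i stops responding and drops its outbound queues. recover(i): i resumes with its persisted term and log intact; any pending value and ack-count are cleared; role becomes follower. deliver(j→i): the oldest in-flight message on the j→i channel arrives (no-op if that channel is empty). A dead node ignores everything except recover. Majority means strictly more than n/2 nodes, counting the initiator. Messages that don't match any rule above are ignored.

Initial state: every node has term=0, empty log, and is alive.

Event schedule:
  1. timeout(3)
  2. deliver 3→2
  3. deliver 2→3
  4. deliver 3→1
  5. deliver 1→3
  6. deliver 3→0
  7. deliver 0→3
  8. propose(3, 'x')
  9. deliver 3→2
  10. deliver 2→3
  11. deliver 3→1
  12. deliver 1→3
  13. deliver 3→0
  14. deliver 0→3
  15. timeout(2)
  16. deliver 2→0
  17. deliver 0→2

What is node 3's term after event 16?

1

after 1 — timeout(3): n3:cand/t1/[-]
after 2 — deliver 3→2: n2:foll/t1/[-]
after 3 — deliver 2→3: ·
after 4 — deliver 3→1: n1:foll/t1/[-]
after 5 — deliver 1→3: n3:lead/t1/[-]
after 6 — deliver 3→0: n0:foll/t1/[-]
after 7 — deliver 0→3: ·
after 8 — propose(3,'x'): n3:lead/t1/[x]
after 9 — deliver 3→2: n2:foll/t1/[x]
after 10 — deliver 2→3: ·
after 11 — deliver 3→1: n1:foll/t1/[x]
after 12 — deliver 1→3: ·
after 13 — deliver 3→0: n0:foll/t1/[x]
after 14 — deliver 0→3: ·
after 15 — timeout(2): n2:cand/t2/[x]
after 16 — deliver 2→0: n0:foll/t2/[x]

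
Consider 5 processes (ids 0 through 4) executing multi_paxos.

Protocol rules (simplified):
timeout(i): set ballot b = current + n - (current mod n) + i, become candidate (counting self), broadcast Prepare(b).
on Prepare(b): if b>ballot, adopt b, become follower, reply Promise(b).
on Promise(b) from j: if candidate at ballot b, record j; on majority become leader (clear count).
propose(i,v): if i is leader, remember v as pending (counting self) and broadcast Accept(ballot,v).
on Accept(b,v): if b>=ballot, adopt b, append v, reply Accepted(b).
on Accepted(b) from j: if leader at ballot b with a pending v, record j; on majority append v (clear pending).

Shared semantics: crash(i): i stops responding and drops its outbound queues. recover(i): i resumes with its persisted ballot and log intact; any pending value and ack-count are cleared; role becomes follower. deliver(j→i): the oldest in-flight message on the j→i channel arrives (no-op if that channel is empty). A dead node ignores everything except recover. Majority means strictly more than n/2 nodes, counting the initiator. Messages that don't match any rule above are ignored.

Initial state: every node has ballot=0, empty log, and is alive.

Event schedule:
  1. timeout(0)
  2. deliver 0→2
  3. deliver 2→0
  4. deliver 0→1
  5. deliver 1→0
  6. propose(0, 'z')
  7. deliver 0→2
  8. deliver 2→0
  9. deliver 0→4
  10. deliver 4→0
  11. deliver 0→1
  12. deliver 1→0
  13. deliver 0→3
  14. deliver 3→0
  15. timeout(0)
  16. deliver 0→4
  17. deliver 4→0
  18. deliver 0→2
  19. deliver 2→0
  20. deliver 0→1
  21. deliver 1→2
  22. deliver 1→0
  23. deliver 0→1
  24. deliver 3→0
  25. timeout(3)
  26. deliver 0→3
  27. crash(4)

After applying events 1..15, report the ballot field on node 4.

step 1 timeout(0): 0={cand,b=5,log=-}
step 2 deliver 0→2: 2={foll,b=5,log=-}
step 3 deliver 2→0: —
step 4 deliver 0→1: 1={foll,b=5,log=-}
step 5 deliver 1→0: 0={lead,b=5,log=-}
step 6 propose(0,'z'): —
step 7 deliver 0→2: 2={foll,b=5,log=z}
step 8 deliver 2→0: —
step 9 deliver 0→4: 4={foll,b=5,log=-}
step 10 deliver 4→0: —
step 11 deliver 0→1: 1={foll,b=5,log=z}
step 12 deliver 1→0: 0={lead,b=5,log=z}
step 13 deliver 0→3: 3={foll,b=5,log=-}
step 14 deliver 3→0: —
step 15 timeout(0): 0={cand,b=10,log=z}

5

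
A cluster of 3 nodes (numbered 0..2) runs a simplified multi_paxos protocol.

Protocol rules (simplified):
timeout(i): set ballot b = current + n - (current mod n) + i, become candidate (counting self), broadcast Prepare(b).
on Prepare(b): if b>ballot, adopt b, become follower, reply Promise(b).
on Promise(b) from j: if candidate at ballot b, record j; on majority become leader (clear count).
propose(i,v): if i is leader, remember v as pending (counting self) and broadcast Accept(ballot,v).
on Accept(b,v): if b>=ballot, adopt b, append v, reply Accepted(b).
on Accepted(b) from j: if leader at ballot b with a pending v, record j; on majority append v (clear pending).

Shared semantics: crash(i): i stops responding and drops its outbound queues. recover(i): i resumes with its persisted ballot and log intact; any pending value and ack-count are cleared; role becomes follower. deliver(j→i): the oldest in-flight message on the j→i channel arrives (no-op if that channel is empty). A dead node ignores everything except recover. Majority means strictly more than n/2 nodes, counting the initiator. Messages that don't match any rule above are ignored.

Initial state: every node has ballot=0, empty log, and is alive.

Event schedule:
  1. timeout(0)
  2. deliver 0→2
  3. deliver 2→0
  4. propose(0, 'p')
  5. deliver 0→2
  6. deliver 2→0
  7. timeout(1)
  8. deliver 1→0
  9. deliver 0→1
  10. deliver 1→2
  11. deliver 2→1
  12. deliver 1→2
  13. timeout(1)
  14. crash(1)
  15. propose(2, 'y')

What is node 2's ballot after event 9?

step 1 timeout(0): 0={cand,b=3,log=-}
step 2 deliver 0→2: 2={foll,b=3,log=-}
step 3 deliver 2→0: 0={lead,b=3,log=-}
step 4 propose(0,'p'): —
step 5 deliver 0→2: 2={foll,b=3,log=p}
step 6 deliver 2→0: 0={lead,b=3,log=p}
step 7 timeout(1): 1={cand,b=4,log=-}
step 8 deliver 1→0: 0={foll,b=4,log=p}
step 9 deliver 0→1: —

3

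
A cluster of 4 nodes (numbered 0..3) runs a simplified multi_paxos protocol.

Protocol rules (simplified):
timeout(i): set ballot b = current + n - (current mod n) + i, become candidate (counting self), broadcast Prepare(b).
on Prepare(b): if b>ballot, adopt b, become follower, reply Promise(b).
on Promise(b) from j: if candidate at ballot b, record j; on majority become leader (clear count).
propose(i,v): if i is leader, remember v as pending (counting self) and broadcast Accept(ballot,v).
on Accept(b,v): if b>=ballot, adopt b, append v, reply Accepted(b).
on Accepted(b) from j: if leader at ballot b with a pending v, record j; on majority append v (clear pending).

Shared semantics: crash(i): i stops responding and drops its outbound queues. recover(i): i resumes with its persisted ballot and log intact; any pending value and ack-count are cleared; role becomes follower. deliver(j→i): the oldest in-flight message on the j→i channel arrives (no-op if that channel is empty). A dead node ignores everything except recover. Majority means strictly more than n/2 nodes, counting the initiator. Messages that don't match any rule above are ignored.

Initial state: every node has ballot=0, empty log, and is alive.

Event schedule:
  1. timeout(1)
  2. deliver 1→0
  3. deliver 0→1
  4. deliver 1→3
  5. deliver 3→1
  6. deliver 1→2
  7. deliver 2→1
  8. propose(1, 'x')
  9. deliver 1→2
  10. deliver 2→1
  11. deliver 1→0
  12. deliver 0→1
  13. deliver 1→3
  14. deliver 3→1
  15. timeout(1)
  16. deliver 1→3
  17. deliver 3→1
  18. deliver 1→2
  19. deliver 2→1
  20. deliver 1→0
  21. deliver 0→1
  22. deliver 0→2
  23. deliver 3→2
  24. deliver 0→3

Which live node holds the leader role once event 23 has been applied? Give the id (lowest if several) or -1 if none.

1

step 1 timeout(1): 1={cand,b=5,log=-}
step 2 deliver 1→0: 0={foll,b=5,log=-}
step 3 deliver 0→1: —
step 4 deliver 1→3: 3={foll,b=5,log=-}
step 5 deliver 3→1: 1={lead,b=5,log=-}
step 6 deliver 1→2: 2={foll,b=5,log=-}
step 7 deliver 2→1: —
step 8 propose(1,'x'): —
step 9 deliver 1→2: 2={foll,b=5,log=x}
step 10 deliver 2→1: —
step 11 deliver 1→0: 0={foll,b=5,log=x}
step 12 deliver 0→1: 1={lead,b=5,log=x}
step 13 deliver 1→3: 3={foll,b=5,log=x}
step 14 deliver 3→1: —
step 15 timeout(1): 1={cand,b=9,log=x}
step 16 deliver 1→3: 3={foll,b=9,log=x}
step 17 deliver 3→1: —
step 18 deliver 1→2: 2={foll,b=9,log=x}
step 19 deliver 2→1: 1={lead,b=9,log=x}
step 20 deliver 1→0: 0={foll,b=9,log=x}
step 21 deliver 0→1: —
step 22 deliver 0→2: —
step 23 deliver 3→2: —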